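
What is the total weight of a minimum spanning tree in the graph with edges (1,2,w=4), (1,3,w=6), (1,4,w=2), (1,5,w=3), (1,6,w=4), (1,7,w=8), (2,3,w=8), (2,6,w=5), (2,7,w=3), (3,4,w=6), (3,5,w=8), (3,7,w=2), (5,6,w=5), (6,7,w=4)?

Apply Kruskal's algorithm (sort edges by weight, add if no cycle):

Sorted edges by weight:
  (1,4) w=2
  (3,7) w=2
  (1,5) w=3
  (2,7) w=3
  (1,2) w=4
  (1,6) w=4
  (6,7) w=4
  (2,6) w=5
  (5,6) w=5
  (1,3) w=6
  (3,4) w=6
  (1,7) w=8
  (2,3) w=8
  (3,5) w=8

Add edge (1,4) w=2 -- no cycle. Running total: 2
Add edge (3,7) w=2 -- no cycle. Running total: 4
Add edge (1,5) w=3 -- no cycle. Running total: 7
Add edge (2,7) w=3 -- no cycle. Running total: 10
Add edge (1,2) w=4 -- no cycle. Running total: 14
Add edge (1,6) w=4 -- no cycle. Running total: 18

MST edges: (1,4,w=2), (3,7,w=2), (1,5,w=3), (2,7,w=3), (1,2,w=4), (1,6,w=4)
Total MST weight: 2 + 2 + 3 + 3 + 4 + 4 = 18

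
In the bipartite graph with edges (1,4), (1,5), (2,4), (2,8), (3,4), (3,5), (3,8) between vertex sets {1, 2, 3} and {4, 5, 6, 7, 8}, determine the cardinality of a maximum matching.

Step 1: List the neighbors of each left vertex:
  1: 4, 5
  2: 4, 8
  3: 4, 5, 8

Step 2: Greedily match left vertices, then look for augmenting paths:
  Match 1 -- 4
  Match 2 -- 8
  Match 3 -- 5
  No augmenting path remains.

Step 3: Verify this is maximum:
  Matching size 3 = min(|L|, |R|) = min(3, 5), which is an upper bound, so this matching is maximum.

Maximum matching: {(1,4), (2,8), (3,5)}
Size: 3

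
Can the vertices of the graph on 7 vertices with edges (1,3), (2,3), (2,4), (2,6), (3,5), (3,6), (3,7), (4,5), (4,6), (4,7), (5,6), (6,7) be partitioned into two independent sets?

Step 1: Attempt 2-coloring using BFS:
  Start at vertex 1, assign color 0
  Color vertex 3 with color 1 (neighbor of 1)
  Color vertex 2 with color 0 (neighbor of 3)
  Color vertex 5 with color 0 (neighbor of 3)
  Color vertex 6 with color 0 (neighbor of 3)
  Color vertex 7 with color 0 (neighbor of 3)
  Color vertex 4 with color 1 (neighbor of 2)

Step 2: Conflict found! Vertices 2 and 6 are adjacent but have the same color.
This means the graph contains an odd cycle.

The graph is NOT bipartite.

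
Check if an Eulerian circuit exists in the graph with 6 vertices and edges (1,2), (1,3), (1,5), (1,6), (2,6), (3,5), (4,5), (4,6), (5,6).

Step 1: Find the degree of each vertex:
  deg(1) = 4
  deg(2) = 2
  deg(3) = 2
  deg(4) = 2
  deg(5) = 4
  deg(6) = 4

Step 2: Count vertices with odd degree:
  All vertices have even degree (0 odd-degree vertices)

Step 3: Apply Euler's theorem:
  - Eulerian circuit exists iff graph is connected and all vertices have even degree
  - Eulerian path exists iff graph is connected and has 0 or 2 odd-degree vertices

Graph is connected with 0 odd-degree vertices.
Both Eulerian circuit and Eulerian path exist.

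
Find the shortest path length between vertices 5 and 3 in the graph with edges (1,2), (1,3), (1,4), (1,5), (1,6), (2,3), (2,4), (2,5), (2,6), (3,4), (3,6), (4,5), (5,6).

Step 1: Build adjacency list:
  1: 2, 3, 4, 5, 6
  2: 1, 3, 4, 5, 6
  3: 1, 2, 4, 6
  4: 1, 2, 3, 5
  5: 1, 2, 4, 6
  6: 1, 2, 3, 5

Step 2: BFS from vertex 5 to find shortest path to 3:
  vertex 1 reached at distance 1
  vertex 2 reached at distance 1
  vertex 4 reached at distance 1
  vertex 6 reached at distance 1
  vertex 3 reached at distance 2

Step 3: Shortest path: 5 -> 2 -> 3
Path length: 2 edges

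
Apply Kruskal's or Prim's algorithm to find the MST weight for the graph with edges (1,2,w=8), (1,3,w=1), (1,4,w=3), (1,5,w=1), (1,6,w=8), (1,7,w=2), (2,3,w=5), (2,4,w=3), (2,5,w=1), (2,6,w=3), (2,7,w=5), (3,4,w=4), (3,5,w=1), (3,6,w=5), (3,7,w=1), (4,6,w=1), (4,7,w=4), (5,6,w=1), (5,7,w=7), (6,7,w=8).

Apply Kruskal's algorithm (sort edges by weight, add if no cycle):

Sorted edges by weight:
  (1,3) w=1
  (1,5) w=1
  (2,5) w=1
  (3,5) w=1
  (3,7) w=1
  (4,6) w=1
  (5,6) w=1
  (1,7) w=2
  (1,4) w=3
  (2,4) w=3
  (2,6) w=3
  (3,4) w=4
  (4,7) w=4
  (2,3) w=5
  (2,7) w=5
  (3,6) w=5
  (5,7) w=7
  (1,2) w=8
  (1,6) w=8
  (6,7) w=8

Add edge (1,3) w=1 -- no cycle. Running total: 1
Add edge (1,5) w=1 -- no cycle. Running total: 2
Add edge (2,5) w=1 -- no cycle. Running total: 3
Skip edge (3,5) w=1 -- would create cycle
Add edge (3,7) w=1 -- no cycle. Running total: 4
Add edge (4,6) w=1 -- no cycle. Running total: 5
Add edge (5,6) w=1 -- no cycle. Running total: 6

MST edges: (1,3,w=1), (1,5,w=1), (2,5,w=1), (3,7,w=1), (4,6,w=1), (5,6,w=1)
Total MST weight: 1 + 1 + 1 + 1 + 1 + 1 = 6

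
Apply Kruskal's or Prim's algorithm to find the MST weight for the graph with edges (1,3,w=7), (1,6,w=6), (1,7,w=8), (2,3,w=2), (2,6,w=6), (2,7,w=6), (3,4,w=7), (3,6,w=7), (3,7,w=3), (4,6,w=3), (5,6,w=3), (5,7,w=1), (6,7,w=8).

Apply Kruskal's algorithm (sort edges by weight, add if no cycle):

Sorted edges by weight:
  (5,7) w=1
  (2,3) w=2
  (3,7) w=3
  (4,6) w=3
  (5,6) w=3
  (1,6) w=6
  (2,7) w=6
  (2,6) w=6
  (1,3) w=7
  (3,4) w=7
  (3,6) w=7
  (1,7) w=8
  (6,7) w=8

Add edge (5,7) w=1 -- no cycle. Running total: 1
Add edge (2,3) w=2 -- no cycle. Running total: 3
Add edge (3,7) w=3 -- no cycle. Running total: 6
Add edge (4,6) w=3 -- no cycle. Running total: 9
Add edge (5,6) w=3 -- no cycle. Running total: 12
Add edge (1,6) w=6 -- no cycle. Running total: 18

MST edges: (5,7,w=1), (2,3,w=2), (3,7,w=3), (4,6,w=3), (5,6,w=3), (1,6,w=6)
Total MST weight: 1 + 2 + 3 + 3 + 3 + 6 = 18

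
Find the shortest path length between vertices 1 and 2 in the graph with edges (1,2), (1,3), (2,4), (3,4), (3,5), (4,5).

Step 1: Build adjacency list:
  1: 2, 3
  2: 1, 4
  3: 1, 4, 5
  4: 2, 3, 5
  5: 3, 4

Step 2: BFS from vertex 1 to find shortest path to 2:
  vertex 2 reached at distance 1

Step 3: Shortest path: 1 -> 2
Path length: 1 edge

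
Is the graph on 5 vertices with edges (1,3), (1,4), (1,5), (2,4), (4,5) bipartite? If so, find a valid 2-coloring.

Step 1: Attempt 2-coloring using BFS:
  Start at vertex 1, assign color 0
  Color vertex 3 with color 1 (neighbor of 1)
  Color vertex 4 with color 1 (neighbor of 1)
  Color vertex 5 with color 1 (neighbor of 1)
  Color vertex 2 with color 0 (neighbor of 4)

Step 2: Conflict found! Vertices 4 and 5 are adjacent but have the same color.
This means the graph contains an odd cycle.

The graph is NOT bipartite.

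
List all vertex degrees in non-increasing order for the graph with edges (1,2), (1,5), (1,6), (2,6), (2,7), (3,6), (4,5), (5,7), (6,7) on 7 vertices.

Step 1: Count edges incident to each vertex:
  deg(1) = 3 (neighbors: 2, 5, 6)
  deg(2) = 3 (neighbors: 1, 6, 7)
  deg(3) = 1 (neighbors: 6)
  deg(4) = 1 (neighbors: 5)
  deg(5) = 3 (neighbors: 1, 4, 7)
  deg(6) = 4 (neighbors: 1, 2, 3, 7)
  deg(7) = 3 (neighbors: 2, 5, 6)

Step 2: Sort degrees in non-increasing order:
  Degrees: [3, 3, 1, 1, 3, 4, 3] -> sorted: [4, 3, 3, 3, 3, 1, 1]

Degree sequence: [4, 3, 3, 3, 3, 1, 1]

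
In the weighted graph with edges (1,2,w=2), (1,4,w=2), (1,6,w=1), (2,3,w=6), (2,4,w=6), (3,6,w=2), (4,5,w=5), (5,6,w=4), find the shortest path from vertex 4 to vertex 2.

Step 1: Build adjacency list with weights:
  1: 2(w=2), 4(w=2), 6(w=1)
  2: 1(w=2), 3(w=6), 4(w=6)
  3: 2(w=6), 6(w=2)
  4: 1(w=2), 2(w=6), 5(w=5)
  5: 4(w=5), 6(w=4)
  6: 1(w=1), 3(w=2), 5(w=4)

Step 2: Apply Dijkstra's algorithm from vertex 4:
  Visit vertex 4 (distance=0)
    Update dist[1] = 2
    Update dist[2] = 6
    Update dist[5] = 5
  Visit vertex 1 (distance=2)
    Update dist[2] = 4
    Update dist[6] = 3
  Visit vertex 6 (distance=3)
    Update dist[3] = 5
  Visit vertex 2 (distance=4)

Step 3: Shortest path: 4 -> 1 -> 2
Total weight: 2 + 2 = 4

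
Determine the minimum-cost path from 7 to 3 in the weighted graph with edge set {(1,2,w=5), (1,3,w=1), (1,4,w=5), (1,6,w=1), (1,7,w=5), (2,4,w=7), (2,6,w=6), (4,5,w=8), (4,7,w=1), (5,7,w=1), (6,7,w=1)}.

Step 1: Build adjacency list with weights:
  1: 2(w=5), 3(w=1), 4(w=5), 6(w=1), 7(w=5)
  2: 1(w=5), 4(w=7), 6(w=6)
  3: 1(w=1)
  4: 1(w=5), 2(w=7), 5(w=8), 7(w=1)
  5: 4(w=8), 7(w=1)
  6: 1(w=1), 2(w=6), 7(w=1)
  7: 1(w=5), 4(w=1), 5(w=1), 6(w=1)

Step 2: Apply Dijkstra's algorithm from vertex 7:
  Visit vertex 7 (distance=0)
    Update dist[1] = 5
    Update dist[4] = 1
    Update dist[5] = 1
    Update dist[6] = 1
  Visit vertex 4 (distance=1)
    Update dist[2] = 8
  Visit vertex 5 (distance=1)
  Visit vertex 6 (distance=1)
    Update dist[1] = 2
    Update dist[2] = 7
  Visit vertex 1 (distance=2)
    Update dist[3] = 3
  Visit vertex 3 (distance=3)

Step 3: Shortest path: 7 -> 6 -> 1 -> 3
Total weight: 1 + 1 + 1 = 3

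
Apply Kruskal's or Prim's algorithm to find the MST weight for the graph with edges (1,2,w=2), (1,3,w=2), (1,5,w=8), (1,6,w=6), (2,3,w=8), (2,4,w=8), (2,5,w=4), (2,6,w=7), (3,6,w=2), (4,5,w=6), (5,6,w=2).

Apply Kruskal's algorithm (sort edges by weight, add if no cycle):

Sorted edges by weight:
  (1,2) w=2
  (1,3) w=2
  (3,6) w=2
  (5,6) w=2
  (2,5) w=4
  (1,6) w=6
  (4,5) w=6
  (2,6) w=7
  (1,5) w=8
  (2,4) w=8
  (2,3) w=8

Add edge (1,2) w=2 -- no cycle. Running total: 2
Add edge (1,3) w=2 -- no cycle. Running total: 4
Add edge (3,6) w=2 -- no cycle. Running total: 6
Add edge (5,6) w=2 -- no cycle. Running total: 8
Skip edge (2,5) w=4 -- would create cycle
Skip edge (1,6) w=6 -- would create cycle
Add edge (4,5) w=6 -- no cycle. Running total: 14

MST edges: (1,2,w=2), (1,3,w=2), (3,6,w=2), (5,6,w=2), (4,5,w=6)
Total MST weight: 2 + 2 + 2 + 2 + 6 = 14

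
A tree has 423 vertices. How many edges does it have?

A tree on n vertices always has exactly n - 1 edges.
For n = 423: edges = 423 - 1 = 422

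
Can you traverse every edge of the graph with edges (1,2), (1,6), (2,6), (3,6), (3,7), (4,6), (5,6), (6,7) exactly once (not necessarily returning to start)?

Step 1: Find the degree of each vertex:
  deg(1) = 2
  deg(2) = 2
  deg(3) = 2
  deg(4) = 1
  deg(5) = 1
  deg(6) = 6
  deg(7) = 2

Step 2: Count vertices with odd degree:
  Odd-degree vertices: 4, 5 (2 total)

Step 3: Apply Euler's theorem:
  - Eulerian circuit exists iff graph is connected and all vertices have even degree
  - Eulerian path exists iff graph is connected and has 0 or 2 odd-degree vertices

Graph is connected with exactly 2 odd-degree vertices (4, 5).
Eulerian path exists (starting and ending at the odd-degree vertices), but no Eulerian circuit.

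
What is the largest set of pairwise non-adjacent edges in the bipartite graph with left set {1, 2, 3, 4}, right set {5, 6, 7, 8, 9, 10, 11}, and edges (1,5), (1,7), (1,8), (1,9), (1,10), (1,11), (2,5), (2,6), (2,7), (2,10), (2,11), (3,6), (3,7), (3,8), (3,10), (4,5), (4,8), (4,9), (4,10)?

Step 1: List the neighbors of each left vertex:
  1: 5, 7, 8, 9, 10, 11
  2: 5, 6, 7, 10, 11
  3: 6, 7, 8, 10
  4: 5, 8, 9, 10

Step 2: Greedily match left vertices, then look for augmenting paths:
  Match 1 -- 5
  Match 2 -- 6
  Match 3 -- 7
  Match 4 -- 8
  No augmenting path remains.

Step 3: Verify this is maximum:
  Matching size 4 = min(|L|, |R|) = min(4, 7), which is an upper bound, so this matching is maximum.

Maximum matching: {(1,5), (2,6), (3,7), (4,8)}
Size: 4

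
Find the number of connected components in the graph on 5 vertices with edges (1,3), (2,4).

Step 1: Build adjacency list from edges:
  1: 3
  2: 4
  3: 1
  4: 2
  5: (none)

Step 2: Run BFS/DFS from vertex 1:
  Visited: {1, 3}
  Reached 2 of 5 vertices

Step 3: Only 2 of 5 vertices reached. Graph is disconnected.
Connected components: {1, 3}, {2, 4}, {5}
Number of connected components: 3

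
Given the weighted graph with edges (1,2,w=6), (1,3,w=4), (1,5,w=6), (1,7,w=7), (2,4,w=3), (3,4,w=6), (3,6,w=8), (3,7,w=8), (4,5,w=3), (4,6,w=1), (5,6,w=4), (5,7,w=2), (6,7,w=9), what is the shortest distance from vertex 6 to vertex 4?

Step 1: Build adjacency list with weights:
  1: 2(w=6), 3(w=4), 5(w=6), 7(w=7)
  2: 1(w=6), 4(w=3)
  3: 1(w=4), 4(w=6), 6(w=8), 7(w=8)
  4: 2(w=3), 3(w=6), 5(w=3), 6(w=1)
  5: 1(w=6), 4(w=3), 6(w=4), 7(w=2)
  6: 3(w=8), 4(w=1), 5(w=4), 7(w=9)
  7: 1(w=7), 3(w=8), 5(w=2), 6(w=9)

Step 2: Apply Dijkstra's algorithm from vertex 6:
  Visit vertex 6 (distance=0)
    Update dist[3] = 8
    Update dist[4] = 1
    Update dist[5] = 4
    Update dist[7] = 9
  Visit vertex 4 (distance=1)
    Update dist[2] = 4
    Update dist[3] = 7

Step 3: Shortest path: 6 -> 4
Total weight: 1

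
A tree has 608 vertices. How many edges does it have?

A tree on n vertices always has exactly n - 1 edges.
For n = 608: edges = 608 - 1 = 607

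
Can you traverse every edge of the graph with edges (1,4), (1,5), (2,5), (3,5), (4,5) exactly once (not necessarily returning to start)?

Step 1: Find the degree of each vertex:
  deg(1) = 2
  deg(2) = 1
  deg(3) = 1
  deg(4) = 2
  deg(5) = 4

Step 2: Count vertices with odd degree:
  Odd-degree vertices: 2, 3 (2 total)

Step 3: Apply Euler's theorem:
  - Eulerian circuit exists iff graph is connected and all vertices have even degree
  - Eulerian path exists iff graph is connected and has 0 or 2 odd-degree vertices

Graph is connected with exactly 2 odd-degree vertices (2, 3).
Eulerian path exists (starting and ending at the odd-degree vertices), but no Eulerian circuit.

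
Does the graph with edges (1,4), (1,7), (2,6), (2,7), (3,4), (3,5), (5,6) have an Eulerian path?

Step 1: Find the degree of each vertex:
  deg(1) = 2
  deg(2) = 2
  deg(3) = 2
  deg(4) = 2
  deg(5) = 2
  deg(6) = 2
  deg(7) = 2

Step 2: Count vertices with odd degree:
  All vertices have even degree (0 odd-degree vertices)

Step 3: Apply Euler's theorem:
  - Eulerian circuit exists iff graph is connected and all vertices have even degree
  - Eulerian path exists iff graph is connected and has 0 or 2 odd-degree vertices

Graph is connected with 0 odd-degree vertices.
Both Eulerian circuit and Eulerian path exist.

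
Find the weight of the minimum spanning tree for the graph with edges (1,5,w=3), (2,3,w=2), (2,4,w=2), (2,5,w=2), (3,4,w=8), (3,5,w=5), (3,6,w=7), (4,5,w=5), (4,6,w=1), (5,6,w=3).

Apply Kruskal's algorithm (sort edges by weight, add if no cycle):

Sorted edges by weight:
  (4,6) w=1
  (2,3) w=2
  (2,4) w=2
  (2,5) w=2
  (1,5) w=3
  (5,6) w=3
  (3,5) w=5
  (4,5) w=5
  (3,6) w=7
  (3,4) w=8

Add edge (4,6) w=1 -- no cycle. Running total: 1
Add edge (2,3) w=2 -- no cycle. Running total: 3
Add edge (2,4) w=2 -- no cycle. Running total: 5
Add edge (2,5) w=2 -- no cycle. Running total: 7
Add edge (1,5) w=3 -- no cycle. Running total: 10

MST edges: (4,6,w=1), (2,3,w=2), (2,4,w=2), (2,5,w=2), (1,5,w=3)
Total MST weight: 1 + 2 + 2 + 2 + 3 = 10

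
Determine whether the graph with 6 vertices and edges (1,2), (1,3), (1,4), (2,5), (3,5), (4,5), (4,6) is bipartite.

Step 1: Attempt 2-coloring using BFS:
  Start at vertex 1, assign color 0
  Color vertex 2 with color 1 (neighbor of 1)
  Color vertex 3 with color 1 (neighbor of 1)
  Color vertex 4 with color 1 (neighbor of 1)
  Color vertex 5 with color 0 (neighbor of 2)
  Color vertex 6 with color 0 (neighbor of 4)

Step 2: 2-coloring succeeded. No conflicts found.
  Set A (color 0): {1, 5, 6}
  Set B (color 1): {2, 3, 4}

The graph is bipartite with partition {1, 5, 6}, {2, 3, 4}.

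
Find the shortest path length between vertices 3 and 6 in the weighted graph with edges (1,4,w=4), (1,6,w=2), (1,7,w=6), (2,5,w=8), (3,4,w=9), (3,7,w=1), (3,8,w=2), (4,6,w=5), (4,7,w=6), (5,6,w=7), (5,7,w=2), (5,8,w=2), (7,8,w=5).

Step 1: Build adjacency list with weights:
  1: 4(w=4), 6(w=2), 7(w=6)
  2: 5(w=8)
  3: 4(w=9), 7(w=1), 8(w=2)
  4: 1(w=4), 3(w=9), 6(w=5), 7(w=6)
  5: 2(w=8), 6(w=7), 7(w=2), 8(w=2)
  6: 1(w=2), 4(w=5), 5(w=7)
  7: 1(w=6), 3(w=1), 4(w=6), 5(w=2), 8(w=5)
  8: 3(w=2), 5(w=2), 7(w=5)

Step 2: Apply Dijkstra's algorithm from vertex 3:
  Visit vertex 3 (distance=0)
    Update dist[4] = 9
    Update dist[7] = 1
    Update dist[8] = 2
  Visit vertex 7 (distance=1)
    Update dist[1] = 7
    Update dist[4] = 7
    Update dist[5] = 3
  Visit vertex 8 (distance=2)
  Visit vertex 5 (distance=3)
    Update dist[2] = 11
    Update dist[6] = 10
  Visit vertex 1 (distance=7)
    Update dist[6] = 9
  Visit vertex 4 (distance=7)
  Visit vertex 6 (distance=9)

Step 3: Shortest path: 3 -> 7 -> 1 -> 6
Total weight: 1 + 6 + 2 = 9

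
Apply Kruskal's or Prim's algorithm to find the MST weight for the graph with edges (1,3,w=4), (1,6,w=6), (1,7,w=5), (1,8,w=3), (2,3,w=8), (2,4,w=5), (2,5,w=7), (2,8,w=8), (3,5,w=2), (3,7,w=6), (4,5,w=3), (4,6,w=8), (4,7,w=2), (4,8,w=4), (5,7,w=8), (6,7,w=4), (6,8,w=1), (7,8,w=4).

Apply Kruskal's algorithm (sort edges by weight, add if no cycle):

Sorted edges by weight:
  (6,8) w=1
  (3,5) w=2
  (4,7) w=2
  (1,8) w=3
  (4,5) w=3
  (1,3) w=4
  (4,8) w=4
  (6,7) w=4
  (7,8) w=4
  (1,7) w=5
  (2,4) w=5
  (1,6) w=6
  (3,7) w=6
  (2,5) w=7
  (2,3) w=8
  (2,8) w=8
  (4,6) w=8
  (5,7) w=8

Add edge (6,8) w=1 -- no cycle. Running total: 1
Add edge (3,5) w=2 -- no cycle. Running total: 3
Add edge (4,7) w=2 -- no cycle. Running total: 5
Add edge (1,8) w=3 -- no cycle. Running total: 8
Add edge (4,5) w=3 -- no cycle. Running total: 11
Add edge (1,3) w=4 -- no cycle. Running total: 15
Skip edge (4,8) w=4 -- would create cycle
Skip edge (6,7) w=4 -- would create cycle
Skip edge (7,8) w=4 -- would create cycle
Skip edge (1,7) w=5 -- would create cycle
Add edge (2,4) w=5 -- no cycle. Running total: 20

MST edges: (6,8,w=1), (3,5,w=2), (4,7,w=2), (1,8,w=3), (4,5,w=3), (1,3,w=4), (2,4,w=5)
Total MST weight: 1 + 2 + 2 + 3 + 3 + 4 + 5 = 20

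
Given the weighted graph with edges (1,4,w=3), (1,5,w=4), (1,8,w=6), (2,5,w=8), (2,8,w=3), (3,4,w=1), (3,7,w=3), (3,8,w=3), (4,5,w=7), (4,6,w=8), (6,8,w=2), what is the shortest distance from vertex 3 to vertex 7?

Step 1: Build adjacency list with weights:
  1: 4(w=3), 5(w=4), 8(w=6)
  2: 5(w=8), 8(w=3)
  3: 4(w=1), 7(w=3), 8(w=3)
  4: 1(w=3), 3(w=1), 5(w=7), 6(w=8)
  5: 1(w=4), 2(w=8), 4(w=7)
  6: 4(w=8), 8(w=2)
  7: 3(w=3)
  8: 1(w=6), 2(w=3), 3(w=3), 6(w=2)

Step 2: Apply Dijkstra's algorithm from vertex 3:
  Visit vertex 3 (distance=0)
    Update dist[4] = 1
    Update dist[7] = 3
    Update dist[8] = 3
  Visit vertex 4 (distance=1)
    Update dist[1] = 4
    Update dist[5] = 8
    Update dist[6] = 9
  Visit vertex 7 (distance=3)

Step 3: Shortest path: 3 -> 7
Total weight: 3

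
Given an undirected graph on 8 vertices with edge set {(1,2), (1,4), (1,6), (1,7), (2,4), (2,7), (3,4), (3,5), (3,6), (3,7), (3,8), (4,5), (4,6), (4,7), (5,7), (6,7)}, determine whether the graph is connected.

Step 1: Build adjacency list from edges:
  1: 2, 4, 6, 7
  2: 1, 4, 7
  3: 4, 5, 6, 7, 8
  4: 1, 2, 3, 5, 6, 7
  5: 3, 4, 7
  6: 1, 3, 4, 7
  7: 1, 2, 3, 4, 5, 6
  8: 3

Step 2: Run BFS/DFS from vertex 1:
  Visited: {1, 2, 4, 6, 7, 3, 5, 8}
  Reached 8 of 8 vertices

Step 3: All 8 vertices reached from vertex 1, so the graph is connected.
Answer: Yes, the graph is connected.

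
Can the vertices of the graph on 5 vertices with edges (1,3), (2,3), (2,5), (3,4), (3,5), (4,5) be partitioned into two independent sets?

Step 1: Attempt 2-coloring using BFS:
  Start at vertex 1, assign color 0
  Color vertex 3 with color 1 (neighbor of 1)
  Color vertex 2 with color 0 (neighbor of 3)
  Color vertex 4 with color 0 (neighbor of 3)
  Color vertex 5 with color 0 (neighbor of 3)

Step 2: Conflict found! Vertices 2 and 5 are adjacent but have the same color.
This means the graph contains an odd cycle.

The graph is NOT bipartite.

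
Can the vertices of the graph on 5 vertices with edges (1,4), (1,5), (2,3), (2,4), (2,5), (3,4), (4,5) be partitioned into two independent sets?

Step 1: Attempt 2-coloring using BFS:
  Start at vertex 1, assign color 0
  Color vertex 4 with color 1 (neighbor of 1)
  Color vertex 5 with color 1 (neighbor of 1)
  Color vertex 2 with color 0 (neighbor of 4)
  Color vertex 3 with color 0 (neighbor of 4)

Step 2: Conflict found! Vertices 4 and 5 are adjacent but have the same color.
This means the graph contains an odd cycle.

The graph is NOT bipartite.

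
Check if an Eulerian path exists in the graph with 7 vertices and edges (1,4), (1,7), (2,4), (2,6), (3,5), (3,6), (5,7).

Step 1: Find the degree of each vertex:
  deg(1) = 2
  deg(2) = 2
  deg(3) = 2
  deg(4) = 2
  deg(5) = 2
  deg(6) = 2
  deg(7) = 2

Step 2: Count vertices with odd degree:
  All vertices have even degree (0 odd-degree vertices)

Step 3: Apply Euler's theorem:
  - Eulerian circuit exists iff graph is connected and all vertices have even degree
  - Eulerian path exists iff graph is connected and has 0 or 2 odd-degree vertices

Graph is connected with 0 odd-degree vertices.
Both Eulerian circuit and Eulerian path exist.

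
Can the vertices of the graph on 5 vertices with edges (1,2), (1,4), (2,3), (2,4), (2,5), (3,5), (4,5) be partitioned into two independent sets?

Step 1: Attempt 2-coloring using BFS:
  Start at vertex 1, assign color 0
  Color vertex 2 with color 1 (neighbor of 1)
  Color vertex 4 with color 1 (neighbor of 1)
  Color vertex 3 with color 0 (neighbor of 2)

Step 2: Conflict found! Vertices 2 and 4 are adjacent but have the same color.
This means the graph contains an odd cycle.

The graph is NOT bipartite.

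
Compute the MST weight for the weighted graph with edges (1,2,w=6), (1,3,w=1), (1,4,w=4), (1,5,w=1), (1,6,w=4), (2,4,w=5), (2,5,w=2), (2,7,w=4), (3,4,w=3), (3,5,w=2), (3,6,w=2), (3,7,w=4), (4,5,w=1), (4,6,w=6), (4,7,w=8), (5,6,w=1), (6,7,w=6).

Apply Kruskal's algorithm (sort edges by weight, add if no cycle):

Sorted edges by weight:
  (1,5) w=1
  (1,3) w=1
  (4,5) w=1
  (5,6) w=1
  (2,5) w=2
  (3,5) w=2
  (3,6) w=2
  (3,4) w=3
  (1,4) w=4
  (1,6) w=4
  (2,7) w=4
  (3,7) w=4
  (2,4) w=5
  (1,2) w=6
  (4,6) w=6
  (6,7) w=6
  (4,7) w=8

Add edge (1,5) w=1 -- no cycle. Running total: 1
Add edge (1,3) w=1 -- no cycle. Running total: 2
Add edge (4,5) w=1 -- no cycle. Running total: 3
Add edge (5,6) w=1 -- no cycle. Running total: 4
Add edge (2,5) w=2 -- no cycle. Running total: 6
Skip edge (3,5) w=2 -- would create cycle
Skip edge (3,6) w=2 -- would create cycle
Skip edge (3,4) w=3 -- would create cycle
Skip edge (1,4) w=4 -- would create cycle
Skip edge (1,6) w=4 -- would create cycle
Add edge (2,7) w=4 -- no cycle. Running total: 10

MST edges: (1,5,w=1), (1,3,w=1), (4,5,w=1), (5,6,w=1), (2,5,w=2), (2,7,w=4)
Total MST weight: 1 + 1 + 1 + 1 + 2 + 4 = 10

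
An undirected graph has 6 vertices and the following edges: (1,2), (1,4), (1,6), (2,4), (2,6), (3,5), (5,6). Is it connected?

Step 1: Build adjacency list from edges:
  1: 2, 4, 6
  2: 1, 4, 6
  3: 5
  4: 1, 2
  5: 3, 6
  6: 1, 2, 5

Step 2: Run BFS/DFS from vertex 1:
  Visited: {1, 2, 4, 6, 5, 3}
  Reached 6 of 6 vertices

Step 3: All 6 vertices reached from vertex 1, so the graph is connected.
Answer: Yes, the graph is connected.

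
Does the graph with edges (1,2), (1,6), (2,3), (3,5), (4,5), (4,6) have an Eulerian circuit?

Step 1: Find the degree of each vertex:
  deg(1) = 2
  deg(2) = 2
  deg(3) = 2
  deg(4) = 2
  deg(5) = 2
  deg(6) = 2

Step 2: Count vertices with odd degree:
  All vertices have even degree (0 odd-degree vertices)

Step 3: Apply Euler's theorem:
  - Eulerian circuit exists iff graph is connected and all vertices have even degree
  - Eulerian path exists iff graph is connected and has 0 or 2 odd-degree vertices

Graph is connected with 0 odd-degree vertices.
Both Eulerian circuit and Eulerian path exist.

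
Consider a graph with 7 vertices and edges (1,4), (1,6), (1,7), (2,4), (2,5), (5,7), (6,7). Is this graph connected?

Step 1: Build adjacency list from edges:
  1: 4, 6, 7
  2: 4, 5
  3: (none)
  4: 1, 2
  5: 2, 7
  6: 1, 7
  7: 1, 5, 6

Step 2: Run BFS/DFS from vertex 1:
  Visited: {1, 4, 6, 7, 2, 5}
  Reached 6 of 7 vertices

Step 3: Only 6 of 7 vertices reached. Graph is disconnected.
Connected components: {1, 2, 4, 5, 6, 7}, {3}
Answer: No, the graph is not connected (2 components).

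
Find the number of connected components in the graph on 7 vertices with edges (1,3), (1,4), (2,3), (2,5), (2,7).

Step 1: Build adjacency list from edges:
  1: 3, 4
  2: 3, 5, 7
  3: 1, 2
  4: 1
  5: 2
  6: (none)
  7: 2

Step 2: Run BFS/DFS from vertex 1:
  Visited: {1, 3, 4, 2, 5, 7}
  Reached 6 of 7 vertices

Step 3: Only 6 of 7 vertices reached. Graph is disconnected.
Connected components: {1, 2, 3, 4, 5, 7}, {6}
Number of connected components: 2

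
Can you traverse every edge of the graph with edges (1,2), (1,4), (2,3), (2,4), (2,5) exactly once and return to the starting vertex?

Step 1: Find the degree of each vertex:
  deg(1) = 2
  deg(2) = 4
  deg(3) = 1
  deg(4) = 2
  deg(5) = 1

Step 2: Count vertices with odd degree:
  Odd-degree vertices: 3, 5 (2 total)

Step 3: Apply Euler's theorem:
  - Eulerian circuit exists iff graph is connected and all vertices have even degree
  - Eulerian path exists iff graph is connected and has 0 or 2 odd-degree vertices

Graph is connected with exactly 2 odd-degree vertices (3, 5).
Eulerian path exists (starting and ending at the odd-degree vertices), but no Eulerian circuit.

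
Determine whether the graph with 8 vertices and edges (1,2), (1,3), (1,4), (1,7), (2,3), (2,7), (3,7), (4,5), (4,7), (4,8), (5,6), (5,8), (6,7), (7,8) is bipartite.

Step 1: Attempt 2-coloring using BFS:
  Start at vertex 1, assign color 0
  Color vertex 2 with color 1 (neighbor of 1)
  Color vertex 3 with color 1 (neighbor of 1)
  Color vertex 4 with color 1 (neighbor of 1)
  Color vertex 7 with color 1 (neighbor of 1)

Step 2: Conflict found! Vertices 2 and 3 are adjacent but have the same color.
This means the graph contains an odd cycle.

The graph is NOT bipartite.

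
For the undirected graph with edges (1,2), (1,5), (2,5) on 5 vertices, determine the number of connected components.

Step 1: Build adjacency list from edges:
  1: 2, 5
  2: 1, 5
  3: (none)
  4: (none)
  5: 1, 2

Step 2: Run BFS/DFS from vertex 1:
  Visited: {1, 2, 5}
  Reached 3 of 5 vertices

Step 3: Only 3 of 5 vertices reached. Graph is disconnected.
Connected components: {1, 2, 5}, {3}, {4}
Number of connected components: 3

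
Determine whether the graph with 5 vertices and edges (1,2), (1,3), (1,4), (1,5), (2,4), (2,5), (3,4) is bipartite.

Step 1: Attempt 2-coloring using BFS:
  Start at vertex 1, assign color 0
  Color vertex 2 with color 1 (neighbor of 1)
  Color vertex 3 with color 1 (neighbor of 1)
  Color vertex 4 with color 1 (neighbor of 1)
  Color vertex 5 with color 1 (neighbor of 1)

Step 2: Conflict found! Vertices 2 and 4 are adjacent but have the same color.
This means the graph contains an odd cycle.

The graph is NOT bipartite.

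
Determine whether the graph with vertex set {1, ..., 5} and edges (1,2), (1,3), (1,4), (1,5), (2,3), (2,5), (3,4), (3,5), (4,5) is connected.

Step 1: Build adjacency list from edges:
  1: 2, 3, 4, 5
  2: 1, 3, 5
  3: 1, 2, 4, 5
  4: 1, 3, 5
  5: 1, 2, 3, 4

Step 2: Run BFS/DFS from vertex 1:
  Visited: {1, 2, 3, 4, 5}
  Reached 5 of 5 vertices

Step 3: All 5 vertices reached from vertex 1, so the graph is connected.
Answer: Yes, the graph is connected.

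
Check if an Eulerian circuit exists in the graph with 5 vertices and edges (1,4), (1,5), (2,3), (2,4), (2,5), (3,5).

Step 1: Find the degree of each vertex:
  deg(1) = 2
  deg(2) = 3
  deg(3) = 2
  deg(4) = 2
  deg(5) = 3

Step 2: Count vertices with odd degree:
  Odd-degree vertices: 2, 5 (2 total)

Step 3: Apply Euler's theorem:
  - Eulerian circuit exists iff graph is connected and all vertices have even degree
  - Eulerian path exists iff graph is connected and has 0 or 2 odd-degree vertices

Graph is connected with exactly 2 odd-degree vertices (2, 5).
Eulerian path exists (starting and ending at the odd-degree vertices), but no Eulerian circuit.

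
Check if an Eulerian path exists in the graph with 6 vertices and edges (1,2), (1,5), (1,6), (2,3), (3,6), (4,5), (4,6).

Step 1: Find the degree of each vertex:
  deg(1) = 3
  deg(2) = 2
  deg(3) = 2
  deg(4) = 2
  deg(5) = 2
  deg(6) = 3

Step 2: Count vertices with odd degree:
  Odd-degree vertices: 1, 6 (2 total)

Step 3: Apply Euler's theorem:
  - Eulerian circuit exists iff graph is connected and all vertices have even degree
  - Eulerian path exists iff graph is connected and has 0 or 2 odd-degree vertices

Graph is connected with exactly 2 odd-degree vertices (1, 6).
Eulerian path exists (starting and ending at the odd-degree vertices), but no Eulerian circuit.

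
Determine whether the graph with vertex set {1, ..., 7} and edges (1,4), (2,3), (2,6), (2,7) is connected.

Step 1: Build adjacency list from edges:
  1: 4
  2: 3, 6, 7
  3: 2
  4: 1
  5: (none)
  6: 2
  7: 2

Step 2: Run BFS/DFS from vertex 1:
  Visited: {1, 4}
  Reached 2 of 7 vertices

Step 3: Only 2 of 7 vertices reached. Graph is disconnected.
Connected components: {1, 4}, {2, 3, 6, 7}, {5}
Answer: No, the graph is not connected (3 components).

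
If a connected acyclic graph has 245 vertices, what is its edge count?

A tree on n vertices always has exactly n - 1 edges.
For n = 245: edges = 245 - 1 = 244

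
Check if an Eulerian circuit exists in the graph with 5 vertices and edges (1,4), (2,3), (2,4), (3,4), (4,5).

Step 1: Find the degree of each vertex:
  deg(1) = 1
  deg(2) = 2
  deg(3) = 2
  deg(4) = 4
  deg(5) = 1

Step 2: Count vertices with odd degree:
  Odd-degree vertices: 1, 5 (2 total)

Step 3: Apply Euler's theorem:
  - Eulerian circuit exists iff graph is connected and all vertices have even degree
  - Eulerian path exists iff graph is connected and has 0 or 2 odd-degree vertices

Graph is connected with exactly 2 odd-degree vertices (1, 5).
Eulerian path exists (starting and ending at the odd-degree vertices), but no Eulerian circuit.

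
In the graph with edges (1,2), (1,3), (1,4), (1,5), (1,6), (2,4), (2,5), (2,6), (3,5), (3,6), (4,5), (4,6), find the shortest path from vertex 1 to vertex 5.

Step 1: Build adjacency list:
  1: 2, 3, 4, 5, 6
  2: 1, 4, 5, 6
  3: 1, 5, 6
  4: 1, 2, 5, 6
  5: 1, 2, 3, 4
  6: 1, 2, 3, 4

Step 2: BFS from vertex 1 to find shortest path to 5:
  vertex 2 reached at distance 1
  vertex 3 reached at distance 1
  vertex 4 reached at distance 1
  vertex 5 reached at distance 1

Step 3: Shortest path: 1 -> 5
Path length: 1 edge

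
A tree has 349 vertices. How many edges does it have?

A tree on n vertices always has exactly n - 1 edges.
For n = 349: edges = 349 - 1 = 348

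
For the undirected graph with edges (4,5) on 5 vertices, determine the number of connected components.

Step 1: Build adjacency list from edges:
  1: (none)
  2: (none)
  3: (none)
  4: 5
  5: 4

Step 2: Run BFS/DFS from vertex 1:
  Visited: {1}
  Reached 1 of 5 vertices

Step 3: Only 1 of 5 vertices reached. Graph is disconnected.
Connected components: {1}, {2}, {3}, {4, 5}
Number of connected components: 4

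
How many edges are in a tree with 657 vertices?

A tree on n vertices always has exactly n - 1 edges.
For n = 657: edges = 657 - 1 = 656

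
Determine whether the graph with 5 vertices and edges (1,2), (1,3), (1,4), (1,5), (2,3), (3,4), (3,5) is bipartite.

Step 1: Attempt 2-coloring using BFS:
  Start at vertex 1, assign color 0
  Color vertex 2 with color 1 (neighbor of 1)
  Color vertex 3 with color 1 (neighbor of 1)
  Color vertex 4 with color 1 (neighbor of 1)
  Color vertex 5 with color 1 (neighbor of 1)

Step 2: Conflict found! Vertices 2 and 3 are adjacent but have the same color.
This means the graph contains an odd cycle.

The graph is NOT bipartite.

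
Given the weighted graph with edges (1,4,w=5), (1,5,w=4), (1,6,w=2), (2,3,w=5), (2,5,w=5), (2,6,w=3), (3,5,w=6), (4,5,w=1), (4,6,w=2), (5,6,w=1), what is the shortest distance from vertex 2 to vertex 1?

Step 1: Build adjacency list with weights:
  1: 4(w=5), 5(w=4), 6(w=2)
  2: 3(w=5), 5(w=5), 6(w=3)
  3: 2(w=5), 5(w=6)
  4: 1(w=5), 5(w=1), 6(w=2)
  5: 1(w=4), 2(w=5), 3(w=6), 4(w=1), 6(w=1)
  6: 1(w=2), 2(w=3), 4(w=2), 5(w=1)

Step 2: Apply Dijkstra's algorithm from vertex 2:
  Visit vertex 2 (distance=0)
    Update dist[3] = 5
    Update dist[5] = 5
    Update dist[6] = 3
  Visit vertex 6 (distance=3)
    Update dist[1] = 5
    Update dist[4] = 5
    Update dist[5] = 4
  Visit vertex 5 (distance=4)
  Visit vertex 1 (distance=5)

Step 3: Shortest path: 2 -> 6 -> 1
Total weight: 3 + 2 = 5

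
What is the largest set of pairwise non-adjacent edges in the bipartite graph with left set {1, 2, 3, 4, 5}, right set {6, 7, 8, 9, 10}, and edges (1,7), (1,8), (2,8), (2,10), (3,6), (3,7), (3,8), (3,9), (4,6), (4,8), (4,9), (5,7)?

Step 1: List the neighbors of each left vertex:
  1: 7, 8
  2: 8, 10
  3: 6, 7, 8, 9
  4: 6, 8, 9
  5: 7

Step 2: Greedily match left vertices, then look for augmenting paths:
  Match 1 -- 8
  Match 2 -- 10
  Match 3 -- 6
  Match 4 -- 9
  Match 5 -- 7
  No augmenting path remains.

Step 3: Verify this is maximum:
  Matching size 5 = min(|L|, |R|) = min(5, 5), which is an upper bound, so this matching is maximum.

Maximum matching: {(1,8), (2,10), (3,6), (4,9), (5,7)}
Size: 5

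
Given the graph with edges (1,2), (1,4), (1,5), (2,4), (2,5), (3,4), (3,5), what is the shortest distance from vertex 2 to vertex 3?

Step 1: Build adjacency list:
  1: 2, 4, 5
  2: 1, 4, 5
  3: 4, 5
  4: 1, 2, 3
  5: 1, 2, 3

Step 2: BFS from vertex 2 to find shortest path to 3:
  vertex 1 reached at distance 1
  vertex 4 reached at distance 1
  vertex 5 reached at distance 1
  vertex 3 reached at distance 2

Step 3: Shortest path: 2 -> 5 -> 3
Path length: 2 edges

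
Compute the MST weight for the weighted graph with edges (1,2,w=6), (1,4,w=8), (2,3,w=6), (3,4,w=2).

Apply Kruskal's algorithm (sort edges by weight, add if no cycle):

Sorted edges by weight:
  (3,4) w=2
  (1,2) w=6
  (2,3) w=6
  (1,4) w=8

Add edge (3,4) w=2 -- no cycle. Running total: 2
Add edge (1,2) w=6 -- no cycle. Running total: 8
Add edge (2,3) w=6 -- no cycle. Running total: 14

MST edges: (3,4,w=2), (1,2,w=6), (2,3,w=6)
Total MST weight: 2 + 6 + 6 = 14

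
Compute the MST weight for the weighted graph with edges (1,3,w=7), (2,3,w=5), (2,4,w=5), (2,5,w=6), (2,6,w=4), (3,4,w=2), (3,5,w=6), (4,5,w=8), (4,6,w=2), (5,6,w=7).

Apply Kruskal's algorithm (sort edges by weight, add if no cycle):

Sorted edges by weight:
  (3,4) w=2
  (4,6) w=2
  (2,6) w=4
  (2,3) w=5
  (2,4) w=5
  (2,5) w=6
  (3,5) w=6
  (1,3) w=7
  (5,6) w=7
  (4,5) w=8

Add edge (3,4) w=2 -- no cycle. Running total: 2
Add edge (4,6) w=2 -- no cycle. Running total: 4
Add edge (2,6) w=4 -- no cycle. Running total: 8
Skip edge (2,3) w=5 -- would create cycle
Skip edge (2,4) w=5 -- would create cycle
Add edge (2,5) w=6 -- no cycle. Running total: 14
Skip edge (3,5) w=6 -- would create cycle
Add edge (1,3) w=7 -- no cycle. Running total: 21

MST edges: (3,4,w=2), (4,6,w=2), (2,6,w=4), (2,5,w=6), (1,3,w=7)
Total MST weight: 2 + 2 + 4 + 6 + 7 = 21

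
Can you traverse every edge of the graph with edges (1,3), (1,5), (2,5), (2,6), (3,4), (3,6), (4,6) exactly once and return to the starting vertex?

Step 1: Find the degree of each vertex:
  deg(1) = 2
  deg(2) = 2
  deg(3) = 3
  deg(4) = 2
  deg(5) = 2
  deg(6) = 3

Step 2: Count vertices with odd degree:
  Odd-degree vertices: 3, 6 (2 total)

Step 3: Apply Euler's theorem:
  - Eulerian circuit exists iff graph is connected and all vertices have even degree
  - Eulerian path exists iff graph is connected and has 0 or 2 odd-degree vertices

Graph is connected with exactly 2 odd-degree vertices (3, 6).
Eulerian path exists (starting and ending at the odd-degree vertices), but no Eulerian circuit.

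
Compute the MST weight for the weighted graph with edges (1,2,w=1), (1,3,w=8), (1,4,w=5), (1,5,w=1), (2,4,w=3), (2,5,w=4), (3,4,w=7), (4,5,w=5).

Apply Kruskal's algorithm (sort edges by weight, add if no cycle):

Sorted edges by weight:
  (1,5) w=1
  (1,2) w=1
  (2,4) w=3
  (2,5) w=4
  (1,4) w=5
  (4,5) w=5
  (3,4) w=7
  (1,3) w=8

Add edge (1,5) w=1 -- no cycle. Running total: 1
Add edge (1,2) w=1 -- no cycle. Running total: 2
Add edge (2,4) w=3 -- no cycle. Running total: 5
Skip edge (2,5) w=4 -- would create cycle
Skip edge (1,4) w=5 -- would create cycle
Skip edge (4,5) w=5 -- would create cycle
Add edge (3,4) w=7 -- no cycle. Running total: 12

MST edges: (1,5,w=1), (1,2,w=1), (2,4,w=3), (3,4,w=7)
Total MST weight: 1 + 1 + 3 + 7 = 12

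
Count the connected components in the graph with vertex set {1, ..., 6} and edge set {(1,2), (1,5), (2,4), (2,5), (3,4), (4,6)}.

Step 1: Build adjacency list from edges:
  1: 2, 5
  2: 1, 4, 5
  3: 4
  4: 2, 3, 6
  5: 1, 2
  6: 4

Step 2: Run BFS/DFS from vertex 1:
  Visited: {1, 2, 5, 4, 3, 6}
  Reached 6 of 6 vertices

Step 3: All 6 vertices reached from vertex 1, so the graph is connected.
Number of connected components: 1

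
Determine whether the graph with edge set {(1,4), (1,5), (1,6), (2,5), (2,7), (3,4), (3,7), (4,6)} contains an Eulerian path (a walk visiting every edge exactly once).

Step 1: Find the degree of each vertex:
  deg(1) = 3
  deg(2) = 2
  deg(3) = 2
  deg(4) = 3
  deg(5) = 2
  deg(6) = 2
  deg(7) = 2

Step 2: Count vertices with odd degree:
  Odd-degree vertices: 1, 4 (2 total)

Step 3: Apply Euler's theorem:
  - Eulerian circuit exists iff graph is connected and all vertices have even degree
  - Eulerian path exists iff graph is connected and has 0 or 2 odd-degree vertices

Graph is connected with exactly 2 odd-degree vertices (1, 4).
Eulerian path exists (starting and ending at the odd-degree vertices), but no Eulerian circuit.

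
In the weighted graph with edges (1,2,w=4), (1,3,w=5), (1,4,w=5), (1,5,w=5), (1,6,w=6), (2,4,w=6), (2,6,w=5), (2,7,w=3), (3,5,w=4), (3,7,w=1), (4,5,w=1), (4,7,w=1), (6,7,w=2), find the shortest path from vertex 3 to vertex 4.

Step 1: Build adjacency list with weights:
  1: 2(w=4), 3(w=5), 4(w=5), 5(w=5), 6(w=6)
  2: 1(w=4), 4(w=6), 6(w=5), 7(w=3)
  3: 1(w=5), 5(w=4), 7(w=1)
  4: 1(w=5), 2(w=6), 5(w=1), 7(w=1)
  5: 1(w=5), 3(w=4), 4(w=1)
  6: 1(w=6), 2(w=5), 7(w=2)
  7: 2(w=3), 3(w=1), 4(w=1), 6(w=2)

Step 2: Apply Dijkstra's algorithm from vertex 3:
  Visit vertex 3 (distance=0)
    Update dist[1] = 5
    Update dist[5] = 4
    Update dist[7] = 1
  Visit vertex 7 (distance=1)
    Update dist[2] = 4
    Update dist[4] = 2
    Update dist[6] = 3
  Visit vertex 4 (distance=2)
    Update dist[5] = 3

Step 3: Shortest path: 3 -> 7 -> 4
Total weight: 1 + 1 = 2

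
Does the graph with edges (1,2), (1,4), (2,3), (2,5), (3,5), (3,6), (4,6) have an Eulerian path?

Step 1: Find the degree of each vertex:
  deg(1) = 2
  deg(2) = 3
  deg(3) = 3
  deg(4) = 2
  deg(5) = 2
  deg(6) = 2

Step 2: Count vertices with odd degree:
  Odd-degree vertices: 2, 3 (2 total)

Step 3: Apply Euler's theorem:
  - Eulerian circuit exists iff graph is connected and all vertices have even degree
  - Eulerian path exists iff graph is connected and has 0 or 2 odd-degree vertices

Graph is connected with exactly 2 odd-degree vertices (2, 3).
Eulerian path exists (starting and ending at the odd-degree vertices), but no Eulerian circuit.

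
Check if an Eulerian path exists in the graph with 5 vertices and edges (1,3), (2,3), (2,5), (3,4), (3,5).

Step 1: Find the degree of each vertex:
  deg(1) = 1
  deg(2) = 2
  deg(3) = 4
  deg(4) = 1
  deg(5) = 2

Step 2: Count vertices with odd degree:
  Odd-degree vertices: 1, 4 (2 total)

Step 3: Apply Euler's theorem:
  - Eulerian circuit exists iff graph is connected and all vertices have even degree
  - Eulerian path exists iff graph is connected and has 0 or 2 odd-degree vertices

Graph is connected with exactly 2 odd-degree vertices (1, 4).
Eulerian path exists (starting and ending at the odd-degree vertices), but no Eulerian circuit.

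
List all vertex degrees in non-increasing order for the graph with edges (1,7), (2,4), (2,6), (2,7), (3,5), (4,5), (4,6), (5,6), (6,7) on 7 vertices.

Step 1: Count edges incident to each vertex:
  deg(1) = 1 (neighbors: 7)
  deg(2) = 3 (neighbors: 4, 6, 7)
  deg(3) = 1 (neighbors: 5)
  deg(4) = 3 (neighbors: 2, 5, 6)
  deg(5) = 3 (neighbors: 3, 4, 6)
  deg(6) = 4 (neighbors: 2, 4, 5, 7)
  deg(7) = 3 (neighbors: 1, 2, 6)

Step 2: Sort degrees in non-increasing order:
  Degrees: [1, 3, 1, 3, 3, 4, 3] -> sorted: [4, 3, 3, 3, 3, 1, 1]

Degree sequence: [4, 3, 3, 3, 3, 1, 1]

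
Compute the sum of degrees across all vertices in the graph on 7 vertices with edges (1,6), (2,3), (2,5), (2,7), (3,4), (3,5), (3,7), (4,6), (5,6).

Step 1: Count edges incident to each vertex:
  deg(1) = 1 (neighbors: 6)
  deg(2) = 3 (neighbors: 3, 5, 7)
  deg(3) = 4 (neighbors: 2, 4, 5, 7)
  deg(4) = 2 (neighbors: 3, 6)
  deg(5) = 3 (neighbors: 2, 3, 6)
  deg(6) = 3 (neighbors: 1, 4, 5)
  deg(7) = 2 (neighbors: 2, 3)

Step 2: Sum all degrees:
  1 + 3 + 4 + 2 + 3 + 3 + 2 = 18

Verification: sum of degrees = 2 * |E| = 2 * 9 = 18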